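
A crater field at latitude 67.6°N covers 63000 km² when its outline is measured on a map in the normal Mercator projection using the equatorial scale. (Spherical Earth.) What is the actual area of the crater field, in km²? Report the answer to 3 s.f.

9150 km²

The Mercator projection is conformal; its linear scale factor is the same in every direction and equals sec φ = 1/cos φ.
Areal scale = k² = sec²φ = 1/cos²(67.6°) = 1/0.3811² = 6.886.
True area = apparent / (areal scale) = 63000 / 6.886 ≈ 9150 km².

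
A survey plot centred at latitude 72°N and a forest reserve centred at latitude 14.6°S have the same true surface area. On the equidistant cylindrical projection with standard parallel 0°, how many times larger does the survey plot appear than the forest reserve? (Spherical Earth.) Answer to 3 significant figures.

3.13

In the plate carrée (x = Rλ, y = Rφ), meridians are true-scale (h = 1) and parallels are stretched by k = sec φ.
Areal scale at 72°: h·k = 1.000 × 3.236 = 3.236.
Areal scale at 14.6°: h·k = 1.000 × 1.033 = 1.033.
Ratio = 3.236/1.033 ≈ 3.13.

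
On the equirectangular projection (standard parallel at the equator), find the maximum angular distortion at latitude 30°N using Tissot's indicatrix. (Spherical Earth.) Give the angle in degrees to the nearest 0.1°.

8.2°

For the equirectangular projection with φ₀ = 0 (plate carrée), h = 1 along meridians and k = sec φ along parallels.
At 30°: h = 1.000, k = 1.155; principal scales a = 1.155, b = 1.000.
sin(ω/2) = (a − b)/(a + b) = 0.1547/2.155 = 0.07180, so ω = 2 arcsin(0.07180) ≈ 8.2°.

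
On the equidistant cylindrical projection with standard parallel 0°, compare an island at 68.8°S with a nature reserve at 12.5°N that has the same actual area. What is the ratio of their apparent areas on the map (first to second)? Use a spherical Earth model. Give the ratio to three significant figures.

2.70

In the plate carrée (x = Rλ, y = Rφ), meridians are true-scale (h = 1) and parallels are stretched by k = sec φ.
Areal scale at 68.8°: h·k = 1.000 × 2.765 = 2.765.
Areal scale at 12.5°: h·k = 1.000 × 1.024 = 1.024.
Ratio = 2.765/1.024 ≈ 2.70.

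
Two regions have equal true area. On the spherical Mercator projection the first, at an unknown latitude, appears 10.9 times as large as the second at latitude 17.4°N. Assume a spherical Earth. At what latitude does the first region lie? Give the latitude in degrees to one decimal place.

On Mercator, (apparent₁)/(apparent₂) = sec²φ₁ / sec²φ₂ when true areas are equal.
cos²φ₂ / cos²φ₁ = 10.9  ⇒  cos φ₁ = cos 17.4° / √10.9 = 0.9542/3.302 = 0.2890.
φ₁ = arccos(0.2890) ≈ 73.2°.

73.2°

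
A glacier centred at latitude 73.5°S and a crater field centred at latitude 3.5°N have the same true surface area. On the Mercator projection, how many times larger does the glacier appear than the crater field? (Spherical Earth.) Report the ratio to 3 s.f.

12.4

On Mercator, area is exaggerated by sec²φ = 1/cos²φ.
At 73.5°: sec²(73.5°) = 1/0.2840² = 12.40.
At 3.5°: sec²(3.5°) = 1/0.9981² = 1.004.
Ratio = 12.40/1.004 = cos²(3.5°)/cos²(73.5°) ≈ 12.4.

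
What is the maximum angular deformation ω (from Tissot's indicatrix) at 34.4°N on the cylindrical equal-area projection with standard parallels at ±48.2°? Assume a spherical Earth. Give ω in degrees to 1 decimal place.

A cylindrical equal-area projection with standard parallel φ₀ has meridian scale h = cos φ / cos φ₀ and parallel scale k = cos φ₀ / cos φ (so areas are preserved, h·k = 1).
At 34.4°: h = 1.238, k = 0.8078; principal scales a = 1.238, b = 0.8078.
sin(ω/2) = (a − b)/(a + b) = 0.4301/2.046 = 0.2102, so ω = 2 arcsin(0.2102) ≈ 24.3°.

24.3°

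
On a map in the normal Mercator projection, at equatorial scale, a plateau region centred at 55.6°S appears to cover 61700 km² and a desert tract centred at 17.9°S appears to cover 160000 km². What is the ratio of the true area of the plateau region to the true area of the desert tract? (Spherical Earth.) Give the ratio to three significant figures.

0.136

Since Mercator area scale is 1/cos²φ, the true area equals the apparent area multiplied by cos²φ.
True area of plateau region: 61700 × cos²(55.6°) = 61700 × 0.3192 = 19690 km².
True area of desert tract: 160000 × cos²(17.9°) = 160000 × 0.9055 = 144900 km².
Ratio = 19690 / 144900 ≈ 0.136.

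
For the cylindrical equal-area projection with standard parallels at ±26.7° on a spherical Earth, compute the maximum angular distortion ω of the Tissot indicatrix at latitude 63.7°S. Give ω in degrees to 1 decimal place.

A cylindrical equal-area projection with standard parallel φ₀ has meridian scale h = cos φ / cos φ₀ and parallel scale k = cos φ₀ / cos φ (so areas are preserved, h·k = 1).
At 63.7°: h = 0.4960, k = 2.016; principal scales a = 2.016, b = 0.4960.
sin(ω/2) = (a − b)/(a + b) = 1.520/2.512 = 0.6052, so ω = 2 arcsin(0.6052) ≈ 74.5°.

74.5°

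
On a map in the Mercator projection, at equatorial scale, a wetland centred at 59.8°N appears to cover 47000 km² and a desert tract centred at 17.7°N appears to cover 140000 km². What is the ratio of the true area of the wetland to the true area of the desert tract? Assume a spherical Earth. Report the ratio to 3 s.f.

On Mercator the areal scale is sec²φ, so true area = apparent × cos²φ.
True area of wetland: 47000 × cos²(59.8°) = 47000 × 0.2530 = 11890 km².
True area of desert tract: 140000 × cos²(17.7°) = 140000 × 0.9076 = 127100 km².
Ratio = 11890 / 127100 ≈ 0.0936.

0.0936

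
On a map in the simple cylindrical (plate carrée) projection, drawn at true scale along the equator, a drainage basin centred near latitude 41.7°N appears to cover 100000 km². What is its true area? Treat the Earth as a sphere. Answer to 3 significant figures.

Plate carrée maps x = Rλ, y = Rφ. The meridian scale is h = 1 and the parallel scale is k = 1/cos φ = sec φ.
Areal scale = h·k = 1 × sec φ; at 41.7°, h = 1.000, k = 1.339, so h·k = 1.339.
True area = apparent / (areal scale) = 100000 / 1.339 ≈ 74700 km².

74700 km²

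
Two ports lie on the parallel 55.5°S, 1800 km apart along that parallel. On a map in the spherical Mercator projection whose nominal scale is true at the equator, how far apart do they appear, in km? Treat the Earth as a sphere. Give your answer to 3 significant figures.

3180 km

For Mercator, h = k = sec φ (a conformal cylindrical projection has a single point scale, 1/cos φ).
Along the parallel, k = sec 55.5° = 1/0.5664 = 1.766.
Map distance = 1800 × 1.766 ≈ 3180 km.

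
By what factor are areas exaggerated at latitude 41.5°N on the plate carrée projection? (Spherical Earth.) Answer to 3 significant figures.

Plate carrée maps x = Rλ, y = Rφ. The meridian scale is h = 1 and the parallel scale is k = 1/cos φ = sec φ.
Areal scale = h·k = 1 × sec φ; at 41.5°, h = 1.000, k = 1.335, so h·k = 1.335.

1.34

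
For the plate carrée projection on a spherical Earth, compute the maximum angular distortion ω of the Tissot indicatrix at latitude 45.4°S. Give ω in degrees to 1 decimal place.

20.2°

In the plate carrée (x = Rλ, y = Rφ), meridians are true-scale (h = 1) and parallels are stretched by k = sec φ.
At 45.4°: h = 1.000, k = 1.424; principal scales a = 1.424, b = 1.000.
sin(ω/2) = (a − b)/(a + b) = 0.4242/2.424 = 0.1750, so ω = 2 arcsin(0.1750) ≈ 20.2°.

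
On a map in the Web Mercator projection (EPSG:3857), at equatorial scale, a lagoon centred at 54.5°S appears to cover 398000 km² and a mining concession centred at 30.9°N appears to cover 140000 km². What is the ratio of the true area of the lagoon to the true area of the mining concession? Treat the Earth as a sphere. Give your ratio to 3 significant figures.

Mercator's areal exaggeration is sec²φ; hence true area = (apparent area) · cos²φ.
True area of lagoon: 398000 × cos²(54.5°) = 398000 × 0.3372 = 134200 km².
True area of mining concession: 140000 × cos²(30.9°) = 140000 × 0.7363 = 103100 km².
Ratio = 134200 / 103100 ≈ 1.30.

1.30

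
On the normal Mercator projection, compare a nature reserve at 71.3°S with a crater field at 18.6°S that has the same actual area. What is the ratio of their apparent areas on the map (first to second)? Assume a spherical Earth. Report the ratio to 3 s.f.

8.74

Mercator is conformal with k = sec φ, so areal scale = k² = sec²φ.
At 71.3°: sec²(71.3°) = 1/0.3206² = 9.728.
At 18.6°: sec²(18.6°) = 1/0.9478² = 1.113.
Ratio = 9.728/1.113 = cos²(18.6°)/cos²(71.3°) ≈ 8.74.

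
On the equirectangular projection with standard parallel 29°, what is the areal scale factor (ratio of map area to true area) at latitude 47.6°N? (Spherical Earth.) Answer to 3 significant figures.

1.30

In the equirectangular projection with standard parallel φ₀ = 29° (x = Rλ cos φ₀, y = Rφ), meridians are true-scale (h = 1) and the parallel scale is k = cos φ₀ / cos φ.
Areal scale = h·k = 1 × cos φ₀ / cos φ; at 47.6°, h = 1.000, k = 1.297, so h·k = 1.297.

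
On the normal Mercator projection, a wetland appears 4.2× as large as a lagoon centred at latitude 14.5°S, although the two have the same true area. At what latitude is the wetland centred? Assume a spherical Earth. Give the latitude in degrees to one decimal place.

61.8°

Mercator areal scale is sec²φ, so apparent-area ratio = sec²φ₁ / sec²φ₂ = cos²φ₂ / cos²φ₁.
cos²φ₂ / cos²φ₁ = 4.2  ⇒  cos φ₁ = cos 14.5° / √4.2 = 0.9681/2.049 = 0.4724.
φ₁ = arccos(0.4724) ≈ 61.8°.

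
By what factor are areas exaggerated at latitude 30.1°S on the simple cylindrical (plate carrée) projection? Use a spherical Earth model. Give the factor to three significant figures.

1.16

In the plate carrée (x = Rλ, y = Rφ), meridians are true-scale (h = 1) and parallels are stretched by k = sec φ.
Areal scale = h·k = 1 × sec φ; at 30.1°, h = 1.000, k = 1.156, so h·k = 1.156.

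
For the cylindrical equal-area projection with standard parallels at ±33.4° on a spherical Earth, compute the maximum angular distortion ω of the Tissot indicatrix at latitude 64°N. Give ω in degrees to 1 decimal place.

69.2°

A cylindrical equal-area projection with standard parallel φ₀ has meridian scale h = cos φ / cos φ₀ and parallel scale k = cos φ₀ / cos φ (so areas are preserved, h·k = 1).
At 64°: h = 0.5251, k = 1.904; principal scales a = 1.904, b = 0.5251.
sin(ω/2) = (a − b)/(a + b) = 1.379/2.430 = 0.5677, so ω = 2 arcsin(0.5677) ≈ 69.2°.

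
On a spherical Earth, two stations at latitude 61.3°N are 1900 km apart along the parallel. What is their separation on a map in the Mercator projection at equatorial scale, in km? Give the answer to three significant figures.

3960 km

The Mercator projection is conformal; its linear scale factor is the same in every direction and equals sec φ = 1/cos φ.
Along the parallel, k = sec 61.3° = 1/0.4802 = 2.082.
Map distance = 1900 × 2.082 ≈ 3960 km.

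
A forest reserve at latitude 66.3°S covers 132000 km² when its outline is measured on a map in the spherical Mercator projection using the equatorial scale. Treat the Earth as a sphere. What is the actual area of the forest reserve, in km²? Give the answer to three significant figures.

21300 km²

For Mercator, h = k = sec φ (a conformal cylindrical projection has a single point scale, 1/cos φ).
Areal scale = k² = sec²φ = 1/cos²(66.3°) = 1/0.4019² = 6.190.
True area = apparent / (areal scale) = 132000 / 6.190 ≈ 21300 km².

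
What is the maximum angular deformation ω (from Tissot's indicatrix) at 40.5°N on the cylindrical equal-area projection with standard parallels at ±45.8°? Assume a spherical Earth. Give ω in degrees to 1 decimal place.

9.9°

Cylindrical equal-area (φ₀ = 45.8°): h = cos φ / cos 45.8° along meridians, k = cos 45.8° / cos φ along parallels; h·k = 1.
At 40.5°: h = 1.091, k = 0.9168; principal scales a = 1.091, b = 0.9168.
sin(ω/2) = (a − b)/(a + b) = 0.1739/2.008 = 0.08661, so ω = 2 arcsin(0.08661) ≈ 9.9°.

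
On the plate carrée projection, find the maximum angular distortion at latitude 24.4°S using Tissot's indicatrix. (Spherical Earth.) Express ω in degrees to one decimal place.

In the plate carrée (x = Rλ, y = Rφ), meridians are true-scale (h = 1) and parallels are stretched by k = sec φ.
At 24.4°: h = 1.000, k = 1.098; principal scales a = 1.098, b = 1.000.
sin(ω/2) = (a − b)/(a + b) = 0.09808/2.098 = 0.04675, so ω = 2 arcsin(0.04675) ≈ 5.4°.

5.4°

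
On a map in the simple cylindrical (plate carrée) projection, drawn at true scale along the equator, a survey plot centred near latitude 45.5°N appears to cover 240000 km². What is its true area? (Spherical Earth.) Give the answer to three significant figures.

168000 km²

In the plate carrée (x = Rλ, y = Rφ), meridians are true-scale (h = 1) and parallels are stretched by k = sec φ.
Areal scale = h·k = 1 × sec φ; at 45.5°, h = 1.000, k = 1.427, so h·k = 1.427.
True area = apparent / (areal scale) = 240000 / 1.427 ≈ 168000 km².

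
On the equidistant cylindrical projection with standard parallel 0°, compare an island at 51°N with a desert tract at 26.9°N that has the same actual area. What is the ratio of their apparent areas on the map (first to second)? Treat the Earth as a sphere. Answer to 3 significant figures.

1.42

For the equirectangular projection with φ₀ = 0 (plate carrée), h = 1 along meridians and k = sec φ along parallels.
Areal scale at 51°: h·k = 1.000 × 1.589 = 1.589.
Areal scale at 26.9°: h·k = 1.000 × 1.121 = 1.121.
Ratio = 1.589/1.121 ≈ 1.42.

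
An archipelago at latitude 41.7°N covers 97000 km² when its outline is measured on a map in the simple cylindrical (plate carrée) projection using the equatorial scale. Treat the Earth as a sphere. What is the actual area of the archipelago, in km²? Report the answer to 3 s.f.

In the plate carrée (x = Rλ, y = Rφ), meridians are true-scale (h = 1) and parallels are stretched by k = sec φ.
Areal scale = h·k = 1 × sec φ; at 41.7°, h = 1.000, k = 1.339, so h·k = 1.339.
True area = apparent / (areal scale) = 97000 / 1.339 ≈ 72400 km².

72400 km²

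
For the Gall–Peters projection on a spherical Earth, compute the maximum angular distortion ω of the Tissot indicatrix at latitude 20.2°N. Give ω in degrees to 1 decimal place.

32.0°

The Gall–Peters projection is cylindrical equal-area with φ₀ = 45°. A cylindrical equal-area projection with standard parallel φ₀ has meridian scale h = cos φ / cos φ₀ and parallel scale k = cos φ₀ / cos φ (so areas are preserved, h·k = 1).
At 20.2°: h = 1.327, k = 0.7534; principal scales a = 1.327, b = 0.7534.
sin(ω/2) = (a − b)/(a + b) = 0.5738/2.081 = 0.2758, so ω = 2 arcsin(0.2758) ≈ 32.0°.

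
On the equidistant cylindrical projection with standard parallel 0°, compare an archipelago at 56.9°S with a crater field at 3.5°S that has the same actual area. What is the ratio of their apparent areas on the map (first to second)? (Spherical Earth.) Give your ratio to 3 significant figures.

1.83

Plate carrée maps x = Rλ, y = Rφ. The meridian scale is h = 1 and the parallel scale is k = 1/cos φ = sec φ.
Areal scale at 56.9°: h·k = 1.000 × 1.831 = 1.831.
Areal scale at 3.5°: h·k = 1.000 × 1.002 = 1.002.
Ratio = 1.831/1.002 ≈ 1.83.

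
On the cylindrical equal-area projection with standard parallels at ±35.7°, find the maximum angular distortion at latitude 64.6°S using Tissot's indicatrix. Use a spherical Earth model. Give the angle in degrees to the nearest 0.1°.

68.6°

For cylindrical equal-area with standard parallel φ₀, h = cos φ / cos φ₀ and k = cos φ₀ / cos φ, so h·k = 1.
At 64.6°: h = 0.5282, k = 1.893; principal scales a = 1.893, b = 0.5282.
sin(ω/2) = (a − b)/(a + b) = 1.365/2.421 = 0.5637, so ω = 2 arcsin(0.5637) ≈ 68.6°.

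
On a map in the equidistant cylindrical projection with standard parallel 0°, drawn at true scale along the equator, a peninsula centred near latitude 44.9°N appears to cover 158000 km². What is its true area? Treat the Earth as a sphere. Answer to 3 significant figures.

In the plate carrée (x = Rλ, y = Rφ), meridians are true-scale (h = 1) and parallels are stretched by k = sec φ.
Areal scale = h·k = 1 × sec φ; at 44.9°, h = 1.000, k = 1.412, so h·k = 1.412.
True area = apparent / (areal scale) = 158000 / 1.412 ≈ 112000 km².

112000 km²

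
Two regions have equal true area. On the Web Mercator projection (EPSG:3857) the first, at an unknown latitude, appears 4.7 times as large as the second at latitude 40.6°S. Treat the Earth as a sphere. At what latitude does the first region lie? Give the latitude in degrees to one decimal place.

69.5°

Mercator areal scale is sec²φ, so apparent-area ratio = sec²φ₁ / sec²φ₂ = cos²φ₂ / cos²φ₁.
cos²φ₂ / cos²φ₁ = 4.7  ⇒  cos φ₁ = cos 40.6° / √4.7 = 0.7593/2.168 = 0.3502.
φ₁ = arccos(0.3502) ≈ 69.5°.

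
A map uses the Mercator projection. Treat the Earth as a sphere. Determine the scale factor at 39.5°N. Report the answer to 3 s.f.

The Mercator projection is conformal; its linear scale factor is the same in every direction and equals sec φ = 1/cos φ.
k = 1/cos 39.5° = 1/0.7716 = 1.296.

1.30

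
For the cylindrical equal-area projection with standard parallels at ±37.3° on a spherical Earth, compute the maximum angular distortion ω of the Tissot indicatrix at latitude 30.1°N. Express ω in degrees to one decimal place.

A cylindrical equal-area projection with standard parallel φ₀ has meridian scale h = cos φ / cos φ₀ and parallel scale k = cos φ₀ / cos φ (so areas are preserved, h·k = 1).
At 30.1°: h = 1.088, k = 0.9195; principal scales a = 1.088, b = 0.9195.
sin(ω/2) = (a − b)/(a + b) = 0.1681/2.007 = 0.08377, so ω = 2 arcsin(0.08377) ≈ 9.6°.

9.6°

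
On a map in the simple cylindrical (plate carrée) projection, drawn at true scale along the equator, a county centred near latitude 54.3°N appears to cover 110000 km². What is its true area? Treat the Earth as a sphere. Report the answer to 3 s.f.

For the equirectangular projection with φ₀ = 0 (plate carrée), h = 1 along meridians and k = sec φ along parallels.
Areal scale = h·k = 1 × sec φ; at 54.3°, h = 1.000, k = 1.714, so h·k = 1.714.
True area = apparent / (areal scale) = 110000 / 1.714 ≈ 64200 km².

64200 km²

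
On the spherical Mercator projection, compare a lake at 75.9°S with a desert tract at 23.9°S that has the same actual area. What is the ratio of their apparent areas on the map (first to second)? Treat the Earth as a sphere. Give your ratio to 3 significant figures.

Mercator is conformal with k = sec φ, so areal scale = k² = sec²φ.
At 75.9°: sec²(75.9°) = 1/0.2436² = 16.85.
At 23.9°: sec²(23.9°) = 1/0.9143² = 1.196.
Ratio = 16.85/1.196 = cos²(23.9°)/cos²(75.9°) ≈ 14.1.

14.1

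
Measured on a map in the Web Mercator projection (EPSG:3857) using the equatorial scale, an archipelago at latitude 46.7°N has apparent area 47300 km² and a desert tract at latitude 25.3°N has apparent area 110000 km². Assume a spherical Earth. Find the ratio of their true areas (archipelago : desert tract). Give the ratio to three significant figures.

0.247

On Mercator the areal scale is sec²φ, so true area = apparent × cos²φ.
True area of archipelago: 47300 × cos²(46.7°) = 47300 × 0.4703 = 22250 km².
True area of desert tract: 110000 × cos²(25.3°) = 110000 × 0.8174 = 89910 km².
Ratio = 22250 / 89910 ≈ 0.247.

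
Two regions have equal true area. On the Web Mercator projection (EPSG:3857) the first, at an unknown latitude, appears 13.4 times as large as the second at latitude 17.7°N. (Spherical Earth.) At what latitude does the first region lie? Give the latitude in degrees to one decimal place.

74.9°

For equal true areas on Mercator, apparent areas scale as sec²φ, so the ratio is cos²φ₂ / cos²φ₁.
cos²φ₂ / cos²φ₁ = 13.4  ⇒  cos φ₁ = cos 17.7° / √13.4 = 0.9527/3.661 = 0.2602.
φ₁ = arccos(0.2602) ≈ 74.9°.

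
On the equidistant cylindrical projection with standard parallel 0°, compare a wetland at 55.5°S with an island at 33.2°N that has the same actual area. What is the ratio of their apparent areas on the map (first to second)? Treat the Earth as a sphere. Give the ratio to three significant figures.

1.48

Plate carrée maps x = Rλ, y = Rφ. The meridian scale is h = 1 and the parallel scale is k = 1/cos φ = sec φ.
Areal scale at 55.5°: h·k = 1.000 × 1.766 = 1.766.
Areal scale at 33.2°: h·k = 1.000 × 1.195 = 1.195.
Ratio = 1.766/1.195 ≈ 1.48.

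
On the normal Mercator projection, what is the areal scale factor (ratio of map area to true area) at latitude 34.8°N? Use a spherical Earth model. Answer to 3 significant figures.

1.48

For Mercator, h = k = sec φ (a conformal cylindrical projection has a single point scale, 1/cos φ).
Areal scale = k² = sec²φ = 1/cos²(34.8°) = 1/0.8211² = 1.483.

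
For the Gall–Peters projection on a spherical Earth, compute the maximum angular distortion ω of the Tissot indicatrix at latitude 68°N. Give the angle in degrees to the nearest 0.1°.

Gall–Peters is a cylindrical equal-area projection with standard parallels at ±45°. For cylindrical equal-area with standard parallel φ₀, h = cos φ / cos φ₀ and k = cos φ₀ / cos φ, so h·k = 1.
At 68°: h = 0.5298, k = 1.888; principal scales a = 1.888, b = 0.5298.
sin(ω/2) = (a − b)/(a + b) = 1.358/2.417 = 0.5617, so ω = 2 arcsin(0.5617) ≈ 68.3°.

68.3°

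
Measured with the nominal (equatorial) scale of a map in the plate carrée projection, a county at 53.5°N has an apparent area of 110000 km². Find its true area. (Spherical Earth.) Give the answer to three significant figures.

65400 km²

In the plate carrée (x = Rλ, y = Rφ), meridians are true-scale (h = 1) and parallels are stretched by k = sec φ.
Areal scale = h·k = 1 × sec φ; at 53.5°, h = 1.000, k = 1.681, so h·k = 1.681.
True area = apparent / (areal scale) = 110000 / 1.681 ≈ 65400 km².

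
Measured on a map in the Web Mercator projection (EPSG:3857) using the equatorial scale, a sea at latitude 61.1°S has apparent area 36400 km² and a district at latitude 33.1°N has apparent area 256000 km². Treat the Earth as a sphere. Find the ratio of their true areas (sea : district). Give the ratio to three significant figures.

Mercator's areal exaggeration is sec²φ; hence true area = (apparent area) · cos²φ.
True area of sea: 36400 × cos²(61.1°) = 36400 × 0.2336 = 8502 km².
True area of district: 256000 × cos²(33.1°) = 256000 × 0.7018 = 179700 km².
Ratio = 8502 / 179700 ≈ 0.0473.

0.0473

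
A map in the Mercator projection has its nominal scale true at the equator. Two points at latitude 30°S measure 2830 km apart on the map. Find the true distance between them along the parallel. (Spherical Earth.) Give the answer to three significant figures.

2450 km

The Mercator projection is conformal; its linear scale factor is the same in every direction and equals sec φ = 1/cos φ.
Along the parallel at 30°, map distances are exaggerated by k = sec 30° = 1.155.
True distance = 2830 / 1.155 = 2830 × cos 30° ≈ 2450 km.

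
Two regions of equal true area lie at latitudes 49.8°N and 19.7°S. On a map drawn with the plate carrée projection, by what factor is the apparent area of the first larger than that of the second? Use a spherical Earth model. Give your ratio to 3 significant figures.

1.46

Plate carrée maps x = Rλ, y = Rφ. The meridian scale is h = 1 and the parallel scale is k = 1/cos φ = sec φ.
Areal scale at 49.8°: h·k = 1.000 × 1.549 = 1.549.
Areal scale at 19.7°: h·k = 1.000 × 1.062 = 1.062.
Ratio = 1.549/1.062 ≈ 1.46.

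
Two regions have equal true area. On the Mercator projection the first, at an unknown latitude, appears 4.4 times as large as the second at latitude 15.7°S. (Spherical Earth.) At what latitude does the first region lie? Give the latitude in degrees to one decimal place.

Mercator areal scale is sec²φ, so apparent-area ratio = sec²φ₁ / sec²φ₂ = cos²φ₂ / cos²φ₁.
cos²φ₂ / cos²φ₁ = 4.4  ⇒  cos φ₁ = cos 15.7° / √4.4 = 0.9627/2.098 = 0.4589.
φ₁ = arccos(0.4589) ≈ 62.7°.

62.7°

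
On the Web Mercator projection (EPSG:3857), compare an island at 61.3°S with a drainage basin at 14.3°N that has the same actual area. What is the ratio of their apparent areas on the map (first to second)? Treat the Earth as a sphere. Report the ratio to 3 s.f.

4.07

Mercator is conformal with k = sec φ, so areal scale = k² = sec²φ.
At 61.3°: sec²(61.3°) = 1/0.4802² = 4.336.
At 14.3°: sec²(14.3°) = 1/0.9690² = 1.065.
Ratio = 4.336/1.065 = cos²(14.3°)/cos²(61.3°) ≈ 4.07.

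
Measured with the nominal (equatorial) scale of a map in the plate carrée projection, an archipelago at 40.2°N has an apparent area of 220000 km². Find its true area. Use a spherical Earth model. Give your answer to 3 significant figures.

For the equirectangular projection with φ₀ = 0 (plate carrée), h = 1 along meridians and k = sec φ along parallels.
Areal scale = h·k = 1 × sec φ; at 40.2°, h = 1.000, k = 1.309, so h·k = 1.309.
True area = apparent / (areal scale) = 220000 / 1.309 ≈ 168000 km².

168000 km²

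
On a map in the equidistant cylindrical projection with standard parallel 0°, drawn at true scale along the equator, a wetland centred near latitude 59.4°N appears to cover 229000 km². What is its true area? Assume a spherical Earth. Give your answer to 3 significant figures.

In the plate carrée (x = Rλ, y = Rφ), meridians are true-scale (h = 1) and parallels are stretched by k = sec φ.
Areal scale = h·k = 1 × sec φ; at 59.4°, h = 1.000, k = 1.964, so h·k = 1.964.
True area = apparent / (areal scale) = 229000 / 1.964 ≈ 117000 km².

117000 km²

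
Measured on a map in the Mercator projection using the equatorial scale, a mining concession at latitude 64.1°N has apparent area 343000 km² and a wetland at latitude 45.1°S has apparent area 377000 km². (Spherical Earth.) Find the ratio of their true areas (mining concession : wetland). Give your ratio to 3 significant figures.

0.348

Since Mercator area scale is 1/cos²φ, the true area equals the apparent area multiplied by cos²φ.
True area of mining concession: 343000 × cos²(64.1°) = 343000 × 0.1908 = 65440 km².
True area of wetland: 377000 × cos²(45.1°) = 377000 × 0.4983 = 187800 km².
Ratio = 65440 / 187800 ≈ 0.348.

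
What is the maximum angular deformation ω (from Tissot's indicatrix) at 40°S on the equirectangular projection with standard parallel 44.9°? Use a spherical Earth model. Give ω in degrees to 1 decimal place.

4.5°

With standard parallel φ₀ = 44.9°, the equirectangular projection gives x = Rλ cos φ₀, y = Rφ, so h = 1 and k = cos 44.9° / cos φ.
At 40°: h = 1.000, k = 0.9247; principal scales a = 1.000, b = 0.9247.
sin(ω/2) = (a − b)/(a + b) = 0.07533/1.925 = 0.03914, so ω = 2 arcsin(0.03914) ≈ 4.5°.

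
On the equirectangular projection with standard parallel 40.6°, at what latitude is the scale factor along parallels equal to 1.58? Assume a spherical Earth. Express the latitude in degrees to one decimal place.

With standard parallel φ₀ = 40.6°, the equirectangular projection gives x = Rλ cos φ₀, y = Rφ, so h = 1 and k = cos 40.6° / cos φ.
k = cos φ₀ / cos φ = 1.58  ⇒  cos φ = cos 40.6° / 1.58 = 0.4806.
φ = arccos(0.4806) ≈ 61.3°.

61.3°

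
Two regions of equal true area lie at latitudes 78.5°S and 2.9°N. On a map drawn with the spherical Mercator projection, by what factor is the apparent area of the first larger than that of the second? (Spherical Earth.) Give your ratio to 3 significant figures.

25.1

Mercator areal scale is sec²φ.
At 78.5°: sec²(78.5°) = 1/0.1994² = 25.16.
At 2.9°: sec²(2.9°) = 1/0.9987² = 1.003.
Ratio = 25.16/1.003 = cos²(2.9°)/cos²(78.5°) ≈ 25.1.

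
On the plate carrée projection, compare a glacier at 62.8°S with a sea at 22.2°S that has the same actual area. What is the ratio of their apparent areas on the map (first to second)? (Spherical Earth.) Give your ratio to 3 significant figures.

2.03

For the equirectangular projection with φ₀ = 0 (plate carrée), h = 1 along meridians and k = sec φ along parallels.
Areal scale at 62.8°: h·k = 1.000 × 2.188 = 2.188.
Areal scale at 22.2°: h·k = 1.000 × 1.080 = 1.080.
Ratio = 2.188/1.080 ≈ 2.03.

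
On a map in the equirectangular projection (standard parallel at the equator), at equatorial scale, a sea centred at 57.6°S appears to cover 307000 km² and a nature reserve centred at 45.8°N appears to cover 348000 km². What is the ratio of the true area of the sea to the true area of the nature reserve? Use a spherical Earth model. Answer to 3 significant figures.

Plate carrée has h = 1 and k = sec φ, giving areal scale sec φ; true area = (apparent area) · cos φ.
True area of sea: 307000 × cos(57.6°) = 307000 × 0.5358 = 164500 km².
True area of nature reserve: 348000 × cos(45.8°) = 348000 × 0.6972 = 242600 km².
Ratio = 164500 / 242600 ≈ 0.678.

0.678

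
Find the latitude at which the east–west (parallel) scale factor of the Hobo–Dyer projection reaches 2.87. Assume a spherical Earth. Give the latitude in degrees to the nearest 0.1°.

74.0°

Hobo–Dyer is a cylindrical equal-area projection with standard parallels at ±37.5°. For cylindrical equal-area with standard parallel φ₀, h = cos φ / cos φ₀ and k = cos φ₀ / cos φ, so h·k = 1.
k = cos φ₀ / cos φ = 2.87  ⇒  cos φ = cos 37.5° / 2.87 = 0.2764.
φ = arccos(0.2764) ≈ 74.0°.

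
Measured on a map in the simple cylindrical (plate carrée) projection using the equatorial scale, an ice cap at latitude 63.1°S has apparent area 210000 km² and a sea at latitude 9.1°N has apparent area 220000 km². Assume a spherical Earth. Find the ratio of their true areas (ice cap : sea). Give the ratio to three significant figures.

0.437

On the plate carrée, areal scale = h·k = 1 × sec φ, so true area = apparent × cos φ.
True area of ice cap: 210000 × cos(63.1°) = 210000 × 0.4524 = 95010 km².
True area of sea: 220000 × cos(9.1°) = 220000 × 0.9874 = 217200 km².
Ratio = 95010 / 217200 ≈ 0.437.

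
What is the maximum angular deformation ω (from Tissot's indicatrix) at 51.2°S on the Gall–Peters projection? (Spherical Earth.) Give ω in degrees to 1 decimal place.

13.8°

The Gall–Peters projection is cylindrical equal-area with φ₀ = 45°. Cylindrical equal-area (φ₀ = 45°): h = cos φ / cos 45° along meridians, k = cos 45° / cos φ along parallels; h·k = 1.
At 51.2°: h = 0.8862, k = 1.128; principal scales a = 1.128, b = 0.8862.
sin(ω/2) = (a − b)/(a + b) = 0.2423/2.015 = 0.1203, so ω = 2 arcsin(0.1203) ≈ 13.8°.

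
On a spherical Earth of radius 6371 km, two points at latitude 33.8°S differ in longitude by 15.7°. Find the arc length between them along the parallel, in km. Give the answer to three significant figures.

Arc length along a parallel = R cos φ · Δλ (with Δλ in radians).
= 6371 × cos 33.8° × (15.7° × π/180) = 6371 × 0.8310 × 0.2740 ≈ 1450 km.

1450 km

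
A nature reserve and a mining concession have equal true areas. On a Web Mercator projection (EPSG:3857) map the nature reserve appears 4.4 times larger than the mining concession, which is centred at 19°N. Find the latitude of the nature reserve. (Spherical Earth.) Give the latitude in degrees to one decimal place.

63.2°

On Mercator, (apparent₁)/(apparent₂) = sec²φ₁ / sec²φ₂ when true areas are equal.
cos²φ₂ / cos²φ₁ = 4.4  ⇒  cos φ₁ = cos 19° / √4.4 = 0.9455/2.098 = 0.4508.
φ₁ = arccos(0.4508) ≈ 63.2°.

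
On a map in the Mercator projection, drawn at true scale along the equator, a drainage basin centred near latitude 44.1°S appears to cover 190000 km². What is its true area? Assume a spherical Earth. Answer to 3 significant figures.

The Mercator projection is conformal; its linear scale factor is the same in every direction and equals sec φ = 1/cos φ.
Areal scale = k² = sec²φ = 1/cos²(44.1°) = 1/0.7181² = 1.939.
True area = apparent / (areal scale) = 190000 / 1.939 ≈ 98000 km².

98000 km²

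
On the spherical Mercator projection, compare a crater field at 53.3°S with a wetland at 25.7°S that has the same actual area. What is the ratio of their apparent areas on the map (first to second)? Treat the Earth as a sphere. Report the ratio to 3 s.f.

2.27

Mercator areal scale is sec²φ.
At 53.3°: sec²(53.3°) = 1/0.5976² = 2.800.
At 25.7°: sec²(25.7°) = 1/0.9011² = 1.232.
Ratio = 2.800/1.232 = cos²(25.7°)/cos²(53.3°) ≈ 2.27.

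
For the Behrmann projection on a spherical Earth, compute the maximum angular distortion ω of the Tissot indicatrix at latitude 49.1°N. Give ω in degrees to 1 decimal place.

31.6°

The Behrmann projection is cylindrical equal-area with φ₀ = 30°. Cylindrical equal-area (φ₀ = 30°): h = cos φ / cos 30° along meridians, k = cos 30° / cos φ along parallels; h·k = 1.
At 49.1°: h = 0.7560, k = 1.323; principal scales a = 1.323, b = 0.7560.
sin(ω/2) = (a − b)/(a + b) = 0.5667/2.079 = 0.2726, so ω = 2 arcsin(0.2726) ≈ 31.6°.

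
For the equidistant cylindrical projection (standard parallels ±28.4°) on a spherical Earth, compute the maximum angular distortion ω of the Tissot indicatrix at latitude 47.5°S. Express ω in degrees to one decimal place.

With standard parallel φ₀ = 28.4°, the equirectangular projection gives x = Rλ cos φ₀, y = Rφ, so h = 1 and k = cos 28.4° / cos φ.
At 47.5°: h = 1.000, k = 1.302; principal scales a = 1.302, b = 1.000.
sin(ω/2) = (a − b)/(a + b) = 0.3020/2.302 = 0.1312, so ω = 2 arcsin(0.1312) ≈ 15.1°.

15.1°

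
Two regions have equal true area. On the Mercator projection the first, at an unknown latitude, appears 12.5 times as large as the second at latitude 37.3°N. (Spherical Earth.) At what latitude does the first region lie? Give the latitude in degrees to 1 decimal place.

77.0°

Mercator areal scale is sec²φ, so apparent-area ratio = sec²φ₁ / sec²φ₂ = cos²φ₂ / cos²φ₁.
cos²φ₂ / cos²φ₁ = 12.5  ⇒  cos φ₁ = cos 37.3° / √12.5 = 0.7955/3.536 = 0.2250.
φ₁ = arccos(0.2250) ≈ 77.0°.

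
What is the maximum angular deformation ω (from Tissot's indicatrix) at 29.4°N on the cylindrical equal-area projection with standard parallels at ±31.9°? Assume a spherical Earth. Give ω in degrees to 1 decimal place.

Cylindrical equal-area (φ₀ = 31.9°): h = cos φ / cos 31.9° along meridians, k = cos 31.9° / cos φ along parallels; h·k = 1.
At 29.4°: h = 1.026, k = 0.9745; principal scales a = 1.026, b = 0.9745.
sin(ω/2) = (a − b)/(a + b) = 0.05173/2.001 = 0.02586, so ω = 2 arcsin(0.02586) ≈ 3.0°.

3.0°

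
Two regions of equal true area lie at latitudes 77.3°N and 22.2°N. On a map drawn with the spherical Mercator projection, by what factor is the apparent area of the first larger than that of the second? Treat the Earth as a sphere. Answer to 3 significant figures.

17.7

Mercator areal scale is sec²φ.
At 77.3°: sec²(77.3°) = 1/0.2198² = 20.69.
At 22.2°: sec²(22.2°) = 1/0.9259² = 1.167.
Ratio = 20.69/1.167 = cos²(22.2°)/cos²(77.3°) ≈ 17.7.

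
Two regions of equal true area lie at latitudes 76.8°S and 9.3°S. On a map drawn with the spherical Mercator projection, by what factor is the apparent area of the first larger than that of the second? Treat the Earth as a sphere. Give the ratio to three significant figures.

On Mercator, area is exaggerated by sec²φ = 1/cos²φ.
At 76.8°: sec²(76.8°) = 1/0.2284² = 19.18.
At 9.3°: sec²(9.3°) = 1/0.9869² = 1.027.
Ratio = 19.18/1.027 = cos²(9.3°)/cos²(76.8°) ≈ 18.7.

18.7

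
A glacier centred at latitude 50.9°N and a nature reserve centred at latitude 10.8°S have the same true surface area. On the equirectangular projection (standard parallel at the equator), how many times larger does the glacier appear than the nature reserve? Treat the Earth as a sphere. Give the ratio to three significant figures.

1.56

Plate carrée maps x = Rλ, y = Rφ. The meridian scale is h = 1 and the parallel scale is k = 1/cos φ = sec φ.
Areal scale at 50.9°: h·k = 1.000 × 1.586 = 1.586.
Areal scale at 10.8°: h·k = 1.000 × 1.018 = 1.018.
Ratio = 1.586/1.018 ≈ 1.56.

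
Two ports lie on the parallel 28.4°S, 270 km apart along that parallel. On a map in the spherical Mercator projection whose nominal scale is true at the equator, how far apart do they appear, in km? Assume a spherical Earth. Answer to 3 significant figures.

307 km

Mercator is conformal, so the point scale is isotropic: h = k = sec φ = 1/cos φ.
Along the parallel, k = sec 28.4° = 1/0.8796 = 1.137.
Map distance = 270 × 1.137 ≈ 307 km.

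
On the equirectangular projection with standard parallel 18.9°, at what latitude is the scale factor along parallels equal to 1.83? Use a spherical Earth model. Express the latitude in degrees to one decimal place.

With standard parallel φ₀ = 18.9°, the equirectangular projection gives x = Rλ cos φ₀, y = Rφ, so h = 1 and k = cos 18.9° / cos φ.
k = cos φ₀ / cos φ = 1.83  ⇒  cos φ = cos 18.9° / 1.83 = 0.5170.
φ = arccos(0.5170) ≈ 58.9°.

58.9°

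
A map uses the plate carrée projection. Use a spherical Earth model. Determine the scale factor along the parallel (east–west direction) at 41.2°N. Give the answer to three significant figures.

1.33

Plate carrée maps x = Rλ, y = Rφ. The meridian scale is h = 1 and the parallel scale is k = 1/cos φ = sec φ.
k = 1/cos 41.2° = 1/0.7524 = 1.329.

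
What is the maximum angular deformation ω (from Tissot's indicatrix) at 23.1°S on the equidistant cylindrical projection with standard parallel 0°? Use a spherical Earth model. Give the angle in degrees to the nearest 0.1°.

4.8°

Plate carrée maps x = Rλ, y = Rφ. The meridian scale is h = 1 and the parallel scale is k = 1/cos φ = sec φ.
At 23.1°: h = 1.000, k = 1.087; principal scales a = 1.087, b = 1.000.
sin(ω/2) = (a − b)/(a + b) = 0.08717/2.087 = 0.04176, so ω = 2 arcsin(0.04176) ≈ 4.8°.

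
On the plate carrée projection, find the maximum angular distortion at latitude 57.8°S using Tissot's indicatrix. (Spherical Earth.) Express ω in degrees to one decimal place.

For the equirectangular projection with φ₀ = 0 (plate carrée), h = 1 along meridians and k = sec φ along parallels.
At 57.8°: h = 1.000, k = 1.877; principal scales a = 1.877, b = 1.000.
sin(ω/2) = (a − b)/(a + b) = 0.8766/2.877 = 0.3047, so ω = 2 arcsin(0.3047) ≈ 35.5°.

35.5°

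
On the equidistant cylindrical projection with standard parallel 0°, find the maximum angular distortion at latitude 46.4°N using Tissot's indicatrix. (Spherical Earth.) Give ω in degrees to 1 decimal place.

Plate carrée maps x = Rλ, y = Rφ. The meridian scale is h = 1 and the parallel scale is k = 1/cos φ = sec φ.
At 46.4°: h = 1.000, k = 1.450; principal scales a = 1.450, b = 1.000.
sin(ω/2) = (a − b)/(a + b) = 0.4501/2.450 = 0.1837, so ω = 2 arcsin(0.1837) ≈ 21.2°.

21.2°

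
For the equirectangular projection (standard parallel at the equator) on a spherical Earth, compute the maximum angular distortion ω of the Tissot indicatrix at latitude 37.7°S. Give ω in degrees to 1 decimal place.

For the equirectangular projection with φ₀ = 0 (plate carrée), h = 1 along meridians and k = sec φ along parallels.
At 37.7°: h = 1.000, k = 1.264; principal scales a = 1.264, b = 1.000.
sin(ω/2) = (a − b)/(a + b) = 0.2639/2.264 = 0.1166, so ω = 2 arcsin(0.1166) ≈ 13.4°.

13.4°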